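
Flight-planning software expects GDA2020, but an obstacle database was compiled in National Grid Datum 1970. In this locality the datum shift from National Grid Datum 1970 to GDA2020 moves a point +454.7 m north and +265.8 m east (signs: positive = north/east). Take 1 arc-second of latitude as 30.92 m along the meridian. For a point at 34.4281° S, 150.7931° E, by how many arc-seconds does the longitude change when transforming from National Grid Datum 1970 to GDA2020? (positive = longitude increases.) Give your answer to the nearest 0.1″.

At latitude -34.4281°, cos φ = 0.824836.
1″ of longitude at this latitude = 30.92 × cos φ = 25.5039 m, so Δλ = 265.8 / 25.5039 = 10.422″.

Δλ = 10.4″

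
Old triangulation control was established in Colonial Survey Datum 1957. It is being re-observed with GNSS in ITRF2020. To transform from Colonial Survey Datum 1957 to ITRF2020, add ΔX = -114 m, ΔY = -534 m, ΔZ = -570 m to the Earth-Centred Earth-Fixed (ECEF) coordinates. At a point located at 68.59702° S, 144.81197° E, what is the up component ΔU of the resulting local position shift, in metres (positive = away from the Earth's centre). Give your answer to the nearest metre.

The local up (radial) axis is (cos φ cos λ, cos φ sin λ, sin φ), giving ΔU = 33.999 − 112.296 + 530.691 = 452.39 m.

ΔU = 452 m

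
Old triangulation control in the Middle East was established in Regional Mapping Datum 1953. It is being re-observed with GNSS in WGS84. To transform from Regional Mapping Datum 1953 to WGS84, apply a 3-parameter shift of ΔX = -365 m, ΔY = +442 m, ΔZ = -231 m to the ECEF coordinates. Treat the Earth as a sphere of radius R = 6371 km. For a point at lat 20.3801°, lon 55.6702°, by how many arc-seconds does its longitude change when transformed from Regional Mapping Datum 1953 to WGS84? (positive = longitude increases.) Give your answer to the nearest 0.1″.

Δλ = 19.0″

sin φ = 0.348246, cos φ = 0.937403, sin λ = 0.825805, cos λ = 0.563956.
East component: ΔE = −sin λ·ΔX + cos λ·ΔY = −(0.825805)(-365) + (0.563956)(442) = 550.69 m.
1° of latitude spans πR/180 = 111195 m; at latitude φ, 1° of longitude spans that × cos φ = 104234.5 m, so Δλ = 550.69 / 104234.5 × 3600 = 19.019″.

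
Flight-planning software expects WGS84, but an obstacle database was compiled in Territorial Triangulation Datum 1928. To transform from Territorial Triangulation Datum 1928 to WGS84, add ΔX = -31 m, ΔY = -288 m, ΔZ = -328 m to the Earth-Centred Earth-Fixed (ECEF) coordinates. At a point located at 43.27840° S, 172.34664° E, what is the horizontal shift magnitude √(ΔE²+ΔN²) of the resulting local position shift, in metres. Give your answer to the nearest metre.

The local east axis at (φ, λ) is (−sin λ, cos λ, 0), so ΔE = −sin(172.34664°)·(-31) + cos(172.34664°)·(-288) = 289.56 m.
The local north axis is (−sin φ cos λ, −sin φ sin λ, cos φ), giving ΔN = 21.063 − 26.295 − 238.794 = -244.03 m.
Horizontal magnitude = √(ΔE² + ΔN²) = √(289.56² + (-244.03)²) = 378.68 m.

379 m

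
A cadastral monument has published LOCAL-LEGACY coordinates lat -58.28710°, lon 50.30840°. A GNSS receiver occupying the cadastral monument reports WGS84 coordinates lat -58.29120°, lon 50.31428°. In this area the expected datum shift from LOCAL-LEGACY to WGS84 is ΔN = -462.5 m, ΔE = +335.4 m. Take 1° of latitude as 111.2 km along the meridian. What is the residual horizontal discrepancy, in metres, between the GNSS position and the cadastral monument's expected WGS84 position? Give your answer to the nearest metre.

11 m

Observed coordinate differences: Δφ = -0.00410°, Δλ = +0.00588°.
Converting to metres (1° lat = 111200 m, cos φ = 0.525663): observed ΔN = -455.9 m, observed ΔE = 343.7 m.
Subtracting the expected shift leaves a residual of -455.9 − (-462.5) = 6.6 m north and 343.7 − (335.4) = 8.3 m east.
Residual distance = √(6.6² + 8.3²) = 10.6 m.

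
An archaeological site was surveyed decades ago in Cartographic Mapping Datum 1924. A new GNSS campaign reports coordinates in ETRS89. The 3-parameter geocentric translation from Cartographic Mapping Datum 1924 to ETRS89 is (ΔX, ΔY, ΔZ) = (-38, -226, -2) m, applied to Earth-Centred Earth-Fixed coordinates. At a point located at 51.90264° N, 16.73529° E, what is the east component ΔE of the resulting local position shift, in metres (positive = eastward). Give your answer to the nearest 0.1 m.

ΔE = -205.5 m

At φ = 51.90264°, λ = 16.73529°: sin φ = 0.786963, cos φ = 0.617000, sin λ = 0.287950, cos λ = 0.957645.
ΔE = −sin λ·ΔX + cos λ·ΔY = −(0.287950)·(-38) + (0.957645)·(-226) = -205.49 m.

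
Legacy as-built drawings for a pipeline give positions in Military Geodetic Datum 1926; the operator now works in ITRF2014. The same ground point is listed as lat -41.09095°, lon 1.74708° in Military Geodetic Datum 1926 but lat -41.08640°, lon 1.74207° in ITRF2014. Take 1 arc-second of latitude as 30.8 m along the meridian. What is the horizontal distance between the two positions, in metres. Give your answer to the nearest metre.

656 m

Δφ = -41.08640° − -41.09095° = +0.00455°; Δλ = 1.74207° − 1.74708° = -0.00501°.
1° of latitude = 3600 × 30.80 = 110880 m.
ΔN = Δφ × 110880 = 504.5 m; ΔE = Δλ × 110880 × cos(-41.09095°) = -0.00501 × 110880 × 0.753667 = -418.7 m.
Distance = √(ΔE² + ΔN²) = √((-418.7)² + 504.5²) = 655.6 m.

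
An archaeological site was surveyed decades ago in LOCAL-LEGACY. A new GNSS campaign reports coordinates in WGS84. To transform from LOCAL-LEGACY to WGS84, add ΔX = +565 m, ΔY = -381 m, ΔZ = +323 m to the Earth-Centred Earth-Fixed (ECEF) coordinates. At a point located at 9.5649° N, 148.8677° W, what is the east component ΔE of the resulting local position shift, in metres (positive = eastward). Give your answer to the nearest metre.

ΔE = 618 m

At φ = 9.5649°, λ = -148.8677°: sin φ = 0.166165, cos φ = 0.986098, sin λ = -0.517016, cos λ = -0.855976.
ΔE = −sin λ·ΔX + cos λ·ΔY = −(-0.517016)·(565) + (-0.855976)·(-381) = 618.24 m.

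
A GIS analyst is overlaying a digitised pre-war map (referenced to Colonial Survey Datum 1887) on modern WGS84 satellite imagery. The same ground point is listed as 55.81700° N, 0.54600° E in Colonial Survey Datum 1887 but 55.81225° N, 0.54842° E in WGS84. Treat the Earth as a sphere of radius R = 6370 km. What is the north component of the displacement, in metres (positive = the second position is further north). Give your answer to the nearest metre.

ΔN = -528 m

Δφ = 55.81225° − 55.81700° = -0.00475°; Δλ = 0.54842° − 0.54600° = +0.00242°.
1° along a meridian = πR/180 = 111177 m.
ΔN = Δφ × 111177 = -528.1 m; ΔE = Δλ × 111177 × cos(55.81700°) = +0.00242 × 111177 × 0.561838 = 151.2 m.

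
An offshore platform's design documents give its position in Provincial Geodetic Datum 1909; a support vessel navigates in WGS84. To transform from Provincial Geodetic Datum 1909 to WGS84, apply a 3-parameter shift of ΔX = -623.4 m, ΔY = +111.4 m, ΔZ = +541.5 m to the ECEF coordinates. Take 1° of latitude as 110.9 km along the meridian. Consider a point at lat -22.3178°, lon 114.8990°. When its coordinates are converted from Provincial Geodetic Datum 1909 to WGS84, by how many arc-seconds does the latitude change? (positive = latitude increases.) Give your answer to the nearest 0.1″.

Δφ = 20.7″

sin φ = -0.379744, cos φ = 0.925092, sin λ = 0.907051, cos λ = -0.421020.
North component: ΔN = −sin φ cos λ·ΔX − sin φ sin λ·ΔY + cos φ·ΔZ = −(-0.379744)(-0.421020)(-623.4) − (-0.379744)(0.907051)(111.4) + (0.925092)(541.5) = 638.98 m.
1° of latitude spans 110900 m, so Δφ = 638.98 / 110900 × 3600 = 20.742″.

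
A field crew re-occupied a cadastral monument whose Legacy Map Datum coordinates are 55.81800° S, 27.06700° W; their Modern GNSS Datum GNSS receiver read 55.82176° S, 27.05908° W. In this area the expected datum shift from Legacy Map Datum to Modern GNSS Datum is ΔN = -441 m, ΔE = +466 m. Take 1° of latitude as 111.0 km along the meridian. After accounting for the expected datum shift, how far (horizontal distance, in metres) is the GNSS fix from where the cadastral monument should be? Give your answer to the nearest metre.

Observed coordinate differences: Δφ = -0.00376°, Δλ = +0.00792°.
Converting to metres (1° lat = 111000 m, cos φ = 0.561824): observed ΔN = -417.4 m, observed ΔE = 493.9 m.
Subtracting the expected shift leaves a residual of -417.4 − (-441) = 23.6 m north and 493.9 − (466) = 27.9 m east.
Residual distance = √(23.6² + 27.9²) = 36.6 m.

37 m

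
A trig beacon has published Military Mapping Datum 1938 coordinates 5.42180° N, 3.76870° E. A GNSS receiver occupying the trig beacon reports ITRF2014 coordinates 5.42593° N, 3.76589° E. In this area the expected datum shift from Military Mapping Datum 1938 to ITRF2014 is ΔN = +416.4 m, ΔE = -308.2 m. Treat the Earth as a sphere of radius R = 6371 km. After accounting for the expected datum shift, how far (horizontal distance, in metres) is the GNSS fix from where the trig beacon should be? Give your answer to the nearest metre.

Observed coordinate differences: Δφ = +0.00413°, Δλ = -0.00281°.
Converting to metres (1° lat = 111195 m, cos φ = 0.995526): observed ΔN = 459.2 m, observed ΔE = -311.1 m.
Subtracting the expected shift leaves a residual of 459.2 − (416.4) = 42.8 m north and -311.1 − (-308.2) = -2.9 m east.
Residual distance = √(42.8² + (-2.9)²) = 42.9 m.

43 m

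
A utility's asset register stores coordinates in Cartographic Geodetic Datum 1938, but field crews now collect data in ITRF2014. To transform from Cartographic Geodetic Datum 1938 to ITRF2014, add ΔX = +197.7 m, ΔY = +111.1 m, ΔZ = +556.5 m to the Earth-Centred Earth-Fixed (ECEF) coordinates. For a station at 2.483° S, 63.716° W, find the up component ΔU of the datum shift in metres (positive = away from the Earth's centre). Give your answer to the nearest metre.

The local up (radial) axis is (cos φ cos λ, cos φ sin λ, sin φ), giving ΔU = 87.463 − 99.520 − 24.109 = -36.17 m.

ΔU = -36 m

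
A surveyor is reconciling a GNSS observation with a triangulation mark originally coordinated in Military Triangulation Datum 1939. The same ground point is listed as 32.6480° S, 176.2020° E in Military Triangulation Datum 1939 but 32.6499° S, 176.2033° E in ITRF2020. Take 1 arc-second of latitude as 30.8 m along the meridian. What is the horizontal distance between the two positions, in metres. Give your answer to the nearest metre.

243 m

Δφ = -32.6499° − -32.6480° = -0.0019°; Δλ = 176.2033° − 176.2020° = +0.0013°.
1° of latitude = 3600 × 30.80 = 110880 m.
ΔN = Δφ × 110880 = -210.7 m; ΔE = Δλ × 110880 × cos(-32.6480°) = +0.0013 × 110880 × 0.842001 = 121.4 m.
Distance = √(ΔE² + ΔN²) = √(121.4² + (-210.7)²) = 243.1 m.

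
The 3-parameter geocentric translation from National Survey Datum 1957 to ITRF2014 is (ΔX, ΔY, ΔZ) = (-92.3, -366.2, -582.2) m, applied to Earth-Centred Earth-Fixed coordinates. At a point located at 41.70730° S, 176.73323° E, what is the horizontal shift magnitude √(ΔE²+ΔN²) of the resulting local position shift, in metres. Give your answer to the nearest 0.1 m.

At φ = -41.70730°, λ = 176.73323°: sin φ = -0.665325, cos φ = 0.746553, sin λ = 0.056985, cos λ = -0.998375.
ΔE = −sin λ·ΔX + cos λ·ΔY = −(0.056985)·(-92.3) + (-0.998375)·(-366.2) = 370.86 m.
ΔN = −sin φ cos λ·ΔX − sin φ sin λ·ΔY + cos φ·ΔZ = −(-0.665325)(-0.998375)(-92.3) − (-0.665325)(0.056985)(-366.2) + (0.746553)(-582.2) = -387.22 m.
Horizontal magnitude = √(ΔE² + ΔN²) = √(370.86² + (-387.22)²) = 536.17 m.

536.2 m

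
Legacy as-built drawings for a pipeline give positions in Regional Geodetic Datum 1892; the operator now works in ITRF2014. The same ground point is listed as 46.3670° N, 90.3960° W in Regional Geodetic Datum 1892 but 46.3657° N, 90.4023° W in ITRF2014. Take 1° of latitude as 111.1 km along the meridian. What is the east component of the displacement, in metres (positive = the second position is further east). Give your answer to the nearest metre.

ΔE = -483 m

Δφ = 46.3657° − 46.3670° = -0.0013°; Δλ = -90.4023° − -90.3960° = -0.0063°.
ΔN = Δφ × 111100 = -144.4 m; ΔE = Δλ × 111100 × cos(46.3670°) = -0.0063 × 111100 × 0.690037 = -483.0 m.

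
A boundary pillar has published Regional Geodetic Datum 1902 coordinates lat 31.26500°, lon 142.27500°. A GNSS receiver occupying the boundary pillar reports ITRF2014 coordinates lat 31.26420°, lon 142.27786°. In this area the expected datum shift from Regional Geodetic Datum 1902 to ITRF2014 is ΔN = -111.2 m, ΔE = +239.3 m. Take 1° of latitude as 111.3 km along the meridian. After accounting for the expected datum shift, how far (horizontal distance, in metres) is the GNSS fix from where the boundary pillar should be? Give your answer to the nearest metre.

40 m

Observed coordinate differences: Δφ = -0.00080°, Δλ = +0.00286°.
Converting to metres (1° lat = 111300 m, cos φ = 0.854776): observed ΔN = -89.0 m, observed ΔE = 272.1 m.
Subtracting the expected shift leaves a residual of -89.0 − (-111.2) = 22.2 m north and 272.1 − (239.3) = 32.8 m east.
Residual distance = √(22.2² + 32.8²) = 39.6 m.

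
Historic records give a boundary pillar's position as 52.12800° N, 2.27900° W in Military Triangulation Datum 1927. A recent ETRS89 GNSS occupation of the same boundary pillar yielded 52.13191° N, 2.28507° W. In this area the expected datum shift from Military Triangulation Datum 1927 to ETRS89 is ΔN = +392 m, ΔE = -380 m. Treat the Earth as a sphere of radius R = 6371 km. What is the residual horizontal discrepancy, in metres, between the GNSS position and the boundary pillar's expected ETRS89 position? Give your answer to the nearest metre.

Observed coordinate differences: Δφ = +0.00391°, Δλ = -0.00607°.
Converting to metres (1° lat = 111195 m, cos φ = 0.613900): observed ΔN = 434.8 m, observed ΔE = -414.4 m.
Subtracting the expected shift leaves a residual of 434.8 − (392) = 42.8 m north and -414.4 − (-380) = -34.4 m east.
Residual distance = √(42.8² + (-34.4)²) = 54.9 m.

55 m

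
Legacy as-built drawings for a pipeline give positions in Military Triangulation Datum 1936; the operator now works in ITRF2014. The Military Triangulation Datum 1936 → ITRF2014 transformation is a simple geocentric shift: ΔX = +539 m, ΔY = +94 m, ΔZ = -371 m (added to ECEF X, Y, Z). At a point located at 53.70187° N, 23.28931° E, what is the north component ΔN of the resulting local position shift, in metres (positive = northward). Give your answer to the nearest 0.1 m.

ΔN = -648.6 m

The local north axis is (−sin φ cos λ, −sin φ sin λ, cos φ), giving ΔN = -399.010 − 29.953 − 219.627 = -648.59 m.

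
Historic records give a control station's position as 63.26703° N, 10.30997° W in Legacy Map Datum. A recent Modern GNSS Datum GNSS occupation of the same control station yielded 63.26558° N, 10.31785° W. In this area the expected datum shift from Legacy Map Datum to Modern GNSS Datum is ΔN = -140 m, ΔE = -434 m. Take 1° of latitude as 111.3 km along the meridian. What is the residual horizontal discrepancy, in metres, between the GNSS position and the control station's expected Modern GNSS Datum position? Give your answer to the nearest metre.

45 m

Observed coordinate differences: Δφ = -0.00145°, Δλ = -0.00788°.
Converting to metres (1° lat = 111300 m, cos φ = 0.449833): observed ΔN = -161.4 m, observed ΔE = -394.5 m.
Subtracting the expected shift leaves a residual of -161.4 − (-140) = -21.4 m north and -394.5 − (-434) = 39.5 m east.
Residual distance = √((-21.4)² + 39.5²) = 44.9 m.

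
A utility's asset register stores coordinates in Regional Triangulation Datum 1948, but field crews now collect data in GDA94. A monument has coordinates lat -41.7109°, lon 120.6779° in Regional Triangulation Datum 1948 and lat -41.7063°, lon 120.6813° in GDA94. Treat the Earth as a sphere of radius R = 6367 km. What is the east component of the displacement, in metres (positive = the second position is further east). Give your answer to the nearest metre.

Δφ = -41.7063° − -41.7109° = +0.0046°; Δλ = 120.6813° − 120.6779° = +0.0034°.
1° along a meridian = πR/180 = 111125 m.
ΔN = Δφ × 111125 = 511.2 m; ΔE = Δλ × 111125 × cos(-41.7109°) = +0.0034 × 111125 × 0.746512 = 282.1 m.

ΔE = 282 m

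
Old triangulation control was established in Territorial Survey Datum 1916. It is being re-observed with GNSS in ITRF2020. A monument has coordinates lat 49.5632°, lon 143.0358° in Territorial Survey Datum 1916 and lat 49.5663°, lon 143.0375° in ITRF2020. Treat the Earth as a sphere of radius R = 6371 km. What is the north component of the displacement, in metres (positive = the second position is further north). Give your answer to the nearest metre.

ΔN = 345 m

Δφ = 49.5663° − 49.5632° = +0.0031°; Δλ = 143.0375° − 143.0358° = +0.0017°.
1° along a meridian = πR/180 = 111195 m.
ΔN = Δφ × 111195 = 344.7 m; ΔE = Δλ × 111195 × cos(49.5632°) = +0.0017 × 111195 × 0.648609 = 122.6 m.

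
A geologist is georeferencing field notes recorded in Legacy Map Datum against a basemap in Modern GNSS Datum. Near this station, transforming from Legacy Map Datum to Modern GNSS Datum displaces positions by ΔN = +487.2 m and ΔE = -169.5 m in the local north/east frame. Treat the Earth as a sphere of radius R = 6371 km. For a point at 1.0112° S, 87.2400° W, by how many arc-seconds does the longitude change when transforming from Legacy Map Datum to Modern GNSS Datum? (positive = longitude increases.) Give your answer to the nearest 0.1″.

At latitude -1.0112°, cos φ = 0.999844.
One radian of longitude at latitude φ spans R cos φ, so Δλ = ΔE / (R cos φ) = -169.5 / (6371000 × 0.999844) = -2.6609e-05 rad = -5.489″.

Δλ = -5.5″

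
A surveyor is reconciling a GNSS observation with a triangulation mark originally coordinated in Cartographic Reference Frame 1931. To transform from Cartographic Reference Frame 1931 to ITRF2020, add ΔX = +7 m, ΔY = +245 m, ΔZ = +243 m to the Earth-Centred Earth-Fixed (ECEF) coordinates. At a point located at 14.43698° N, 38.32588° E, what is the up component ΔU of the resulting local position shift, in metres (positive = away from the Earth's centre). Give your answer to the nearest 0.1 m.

ΔU = 213.0 m

At φ = 14.43698°, λ = 38.32588°: sin φ = 0.249315, cos φ = 0.968422, sin λ = 0.620133, cos λ = 0.784496.
ΔU = cos φ cos λ·ΔX + cos φ sin λ·ΔY + sin φ·ΔZ = (0.968422)(0.784496)(7) + (0.968422)(0.620133)(245) + (0.249315)(243) = 213.04 m.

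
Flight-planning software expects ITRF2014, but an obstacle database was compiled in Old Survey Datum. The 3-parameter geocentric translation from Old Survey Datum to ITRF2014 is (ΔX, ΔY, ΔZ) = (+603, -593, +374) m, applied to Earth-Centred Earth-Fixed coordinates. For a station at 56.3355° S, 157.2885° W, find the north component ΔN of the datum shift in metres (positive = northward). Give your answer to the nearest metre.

ΔN = -65 m

At φ = -56.3355°, λ = -157.2885°: sin φ = -0.832298, cos φ = 0.554329, sin λ = -0.386091, cos λ = -0.922461.
ΔN = −sin φ cos λ·ΔX − sin φ sin λ·ΔY + cos φ·ΔZ = −(-0.832298)(-0.922461)(603) − (-0.832298)(-0.386091)(-593) + (0.554329)(374) = -65.09 m.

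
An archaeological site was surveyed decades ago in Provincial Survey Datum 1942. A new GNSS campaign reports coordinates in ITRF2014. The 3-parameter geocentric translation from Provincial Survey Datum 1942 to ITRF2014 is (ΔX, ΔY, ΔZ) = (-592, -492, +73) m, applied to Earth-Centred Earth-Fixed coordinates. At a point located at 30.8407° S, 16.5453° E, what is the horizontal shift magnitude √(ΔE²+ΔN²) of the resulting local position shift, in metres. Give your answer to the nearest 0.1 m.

The local east axis at (φ, λ) is (−sin λ, cos λ, 0), so ΔE = −sin(16.5453°)·(-592) + cos(16.5453°)·(-492) = -303.04 m.
The local north axis is (−sin φ cos λ, −sin φ sin λ, cos φ), giving ΔN = -290.924 − 71.827 + 62.678 = -300.07 m.
Horizontal magnitude = √(ΔE² + ΔN²) = √((-303.04)² + (-300.07)²) = 426.47 m.

426.5 m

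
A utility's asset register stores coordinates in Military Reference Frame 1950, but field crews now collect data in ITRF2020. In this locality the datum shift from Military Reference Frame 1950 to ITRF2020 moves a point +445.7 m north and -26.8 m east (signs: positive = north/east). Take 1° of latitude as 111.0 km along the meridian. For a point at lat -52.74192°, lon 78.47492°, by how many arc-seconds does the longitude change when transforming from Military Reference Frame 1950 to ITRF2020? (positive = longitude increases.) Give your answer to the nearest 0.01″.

Δλ = -1.44″

At latitude -52.74192°, cos φ = 0.605406.
1° of longitude at this latitude = 111.0 × cos φ = 67.20 km, so Δλ = -26.8 / 67200.1 = -0.0003988° = -1.436″.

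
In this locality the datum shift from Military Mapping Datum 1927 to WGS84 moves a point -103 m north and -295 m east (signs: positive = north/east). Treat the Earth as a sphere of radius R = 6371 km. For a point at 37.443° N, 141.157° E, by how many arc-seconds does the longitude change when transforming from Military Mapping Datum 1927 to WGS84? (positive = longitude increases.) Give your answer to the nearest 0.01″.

At latitude 37.443°, cos φ = 0.793959.
One radian of longitude at latitude φ spans R cos φ, so Δλ = ΔE / (R cos φ) = -295.0 / (6371000 × 0.793959) = -5.8320e-05 rad = -12.029″.

Δλ = -12.03″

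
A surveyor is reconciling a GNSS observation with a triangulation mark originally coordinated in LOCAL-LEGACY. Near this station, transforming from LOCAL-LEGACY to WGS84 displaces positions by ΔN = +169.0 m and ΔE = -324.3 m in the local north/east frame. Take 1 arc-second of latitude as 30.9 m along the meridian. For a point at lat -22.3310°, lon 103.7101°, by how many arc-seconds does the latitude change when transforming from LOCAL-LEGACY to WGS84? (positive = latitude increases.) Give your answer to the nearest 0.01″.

Δφ = 5.47″

1″ of latitude = 30.90 m, so Δφ = 169.0 / 30.90 = 5.469″.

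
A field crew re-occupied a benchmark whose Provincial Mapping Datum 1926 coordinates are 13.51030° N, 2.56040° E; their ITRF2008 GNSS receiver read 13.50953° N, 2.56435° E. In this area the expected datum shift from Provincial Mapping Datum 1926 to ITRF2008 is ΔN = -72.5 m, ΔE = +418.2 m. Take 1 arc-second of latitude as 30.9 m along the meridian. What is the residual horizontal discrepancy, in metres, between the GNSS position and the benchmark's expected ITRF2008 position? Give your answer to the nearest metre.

Observed coordinate differences: Δφ = -0.00077°, Δλ = +0.00395°.
Converting to metres (1° lat = 111240 m, cos φ = 0.972328): observed ΔN = -85.7 m, observed ΔE = 427.2 m.
Subtracting the expected shift leaves a residual of -85.7 − (-72.5) = -13.2 m north and 427.2 − (418.2) = 9.0 m east.
Residual distance = √((-13.2)² + 9.0²) = 16.0 m.

16 m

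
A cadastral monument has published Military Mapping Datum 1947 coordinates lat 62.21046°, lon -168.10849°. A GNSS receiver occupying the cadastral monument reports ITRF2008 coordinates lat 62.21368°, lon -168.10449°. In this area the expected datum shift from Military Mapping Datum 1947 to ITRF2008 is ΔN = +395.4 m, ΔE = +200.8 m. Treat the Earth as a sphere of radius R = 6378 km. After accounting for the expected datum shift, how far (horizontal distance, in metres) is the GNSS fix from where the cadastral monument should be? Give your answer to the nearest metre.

38 m

Observed coordinate differences: Δφ = +0.00322°, Δλ = +0.00400°.
Converting to metres (1° lat = 111317 m, cos φ = 0.466225): observed ΔN = 358.4 m, observed ΔE = 207.6 m.
Subtracting the expected shift leaves a residual of 358.4 − (395.4) = -37.0 m north and 207.6 − (200.8) = 6.8 m east.
Residual distance = √((-37.0)² + 6.8²) = 37.6 m.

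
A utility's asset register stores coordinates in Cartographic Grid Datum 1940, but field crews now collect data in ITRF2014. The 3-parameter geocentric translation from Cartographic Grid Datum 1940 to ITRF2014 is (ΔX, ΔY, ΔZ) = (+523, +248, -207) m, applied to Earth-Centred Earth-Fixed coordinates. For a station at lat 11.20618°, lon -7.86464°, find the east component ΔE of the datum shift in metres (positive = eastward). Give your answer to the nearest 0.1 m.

ΔE = 317.2 m

At φ = 11.20618°, λ = -7.86464°: sin φ = 0.194340, cos φ = 0.980934, sin λ = -0.136833, cos λ = 0.990594.
ΔE = −sin λ·ΔX + cos λ·ΔY = −(-0.136833)·(523) + (0.990594)·(248) = 317.23 m.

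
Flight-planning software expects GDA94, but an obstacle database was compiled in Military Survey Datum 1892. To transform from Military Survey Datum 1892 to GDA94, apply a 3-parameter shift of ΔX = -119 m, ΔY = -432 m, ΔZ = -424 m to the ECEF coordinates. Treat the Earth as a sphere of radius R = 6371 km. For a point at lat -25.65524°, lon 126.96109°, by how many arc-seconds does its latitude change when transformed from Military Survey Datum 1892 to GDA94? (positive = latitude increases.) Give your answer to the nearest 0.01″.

Δφ = -16.21″

sin φ = -0.432955, cos φ = 0.901416, sin λ = 0.799044, cos λ = -0.601273.
North component: ΔN = −sin φ cos λ·ΔX − sin φ sin λ·ΔY + cos φ·ΔZ = −(-0.432955)(-0.601273)(-119) − (-0.432955)(0.799044)(-432) + (0.901416)(-424) = -500.67 m.
1° of latitude spans πR/180 = 111195 m, so Δφ = -500.67 / 111195 × 3600 = -16.210″.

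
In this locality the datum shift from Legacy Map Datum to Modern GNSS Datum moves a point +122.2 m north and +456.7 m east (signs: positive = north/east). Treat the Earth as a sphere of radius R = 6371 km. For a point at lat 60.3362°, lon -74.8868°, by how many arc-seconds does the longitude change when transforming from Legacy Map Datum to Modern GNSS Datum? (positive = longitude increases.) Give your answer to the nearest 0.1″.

At latitude 60.3362°, cos φ = 0.494910.
One radian of longitude at latitude φ spans R cos φ, so Δλ = ΔE / (R cos φ) = 456.7 / (6371000 × 0.494910) = 1.4484e-04 rad = 29.876″.

Δλ = 29.9″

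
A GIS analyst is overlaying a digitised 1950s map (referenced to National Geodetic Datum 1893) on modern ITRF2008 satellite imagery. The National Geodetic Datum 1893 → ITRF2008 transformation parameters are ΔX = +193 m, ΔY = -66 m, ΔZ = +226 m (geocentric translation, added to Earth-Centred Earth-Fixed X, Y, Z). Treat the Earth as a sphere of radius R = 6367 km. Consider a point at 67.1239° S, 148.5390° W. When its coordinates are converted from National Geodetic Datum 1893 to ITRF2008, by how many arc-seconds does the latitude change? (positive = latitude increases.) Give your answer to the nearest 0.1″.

Δφ = -1.0″

sin φ = -0.921348, cos φ = 0.388740, sin λ = -0.521918, cos λ = -0.852996.
North component: ΔN = −sin φ cos λ·ΔX − sin φ sin λ·ΔY + cos φ·ΔZ = −(-0.921348)(-0.852996)(193) − (-0.921348)(-0.521918)(-66) + (0.388740)(226) = -32.09 m.
1° of latitude spans πR/180 = 111125 m, so Δφ = -32.09 / 111125 × 3600 = -1.039″.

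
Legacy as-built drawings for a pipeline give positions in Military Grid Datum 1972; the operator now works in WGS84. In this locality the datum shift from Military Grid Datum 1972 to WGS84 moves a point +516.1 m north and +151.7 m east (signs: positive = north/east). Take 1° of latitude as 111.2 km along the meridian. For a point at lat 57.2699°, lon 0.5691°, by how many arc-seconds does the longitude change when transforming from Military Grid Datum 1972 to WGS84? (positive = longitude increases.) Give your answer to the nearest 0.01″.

Δλ = 9.08″

At latitude 57.2699°, cos φ = 0.540682.
1° of longitude at this latitude = 111.2 × cos φ = 60.12 km, so Δλ = 151.7 / 60123.9 = 0.0025231° = 9.083″.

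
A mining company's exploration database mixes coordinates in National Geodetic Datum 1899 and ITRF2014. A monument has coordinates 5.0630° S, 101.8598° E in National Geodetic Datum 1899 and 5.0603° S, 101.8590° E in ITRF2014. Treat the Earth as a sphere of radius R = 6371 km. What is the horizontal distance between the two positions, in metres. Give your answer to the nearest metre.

313 m

Δφ = -5.0603° − -5.0630° = +0.0027°; Δλ = 101.8590° − 101.8598° = -0.0008°.
1° along a meridian = πR/180 = 111195 m.
ΔN = Δφ × 111195 = 300.2 m; ΔE = Δλ × 111195 × cos(-5.0630°) = -0.0008 × 111195 × 0.996098 = -88.6 m.
Distance = √(ΔE² + ΔN²) = √((-88.6)² + 300.2²) = 313.0 m.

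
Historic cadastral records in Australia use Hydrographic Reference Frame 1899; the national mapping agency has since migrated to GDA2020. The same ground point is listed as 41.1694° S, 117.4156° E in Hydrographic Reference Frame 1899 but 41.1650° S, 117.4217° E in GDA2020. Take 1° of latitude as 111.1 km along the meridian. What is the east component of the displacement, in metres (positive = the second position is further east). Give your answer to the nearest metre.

Δφ = -41.1650° − -41.1694° = +0.0044°; Δλ = 117.4217° − 117.4156° = +0.0061°.
ΔN = Δφ × 111100 = 488.8 m; ΔE = Δλ × 111100 × cos(-41.1694°) = +0.0061 × 111100 × 0.752767 = 510.2 m.

ΔE = 510 m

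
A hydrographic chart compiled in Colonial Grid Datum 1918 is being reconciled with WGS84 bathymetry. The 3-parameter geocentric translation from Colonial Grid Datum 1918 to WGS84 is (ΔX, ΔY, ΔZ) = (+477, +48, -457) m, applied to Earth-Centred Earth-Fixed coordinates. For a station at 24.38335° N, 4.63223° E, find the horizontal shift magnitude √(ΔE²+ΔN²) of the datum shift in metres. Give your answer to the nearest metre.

At φ = 24.38335°, λ = 4.63223°: sin φ = 0.412840, cos φ = 0.910804, sin λ = 0.080760, cos λ = 0.996734.
ΔE = −sin λ·ΔX + cos λ·ΔY = −(0.080760)·(477) + (0.996734)·(48) = 9.32 m.
ΔN = −sin φ cos λ·ΔX − sin φ sin λ·ΔY + cos φ·ΔZ = −(0.412840)(0.996734)(477) − (0.412840)(0.080760)(48) + (0.910804)(-457) = -614.12 m.
Horizontal magnitude = √(ΔE² + ΔN²) = √(9.32² + (-614.12)²) = 614.19 m.

614 m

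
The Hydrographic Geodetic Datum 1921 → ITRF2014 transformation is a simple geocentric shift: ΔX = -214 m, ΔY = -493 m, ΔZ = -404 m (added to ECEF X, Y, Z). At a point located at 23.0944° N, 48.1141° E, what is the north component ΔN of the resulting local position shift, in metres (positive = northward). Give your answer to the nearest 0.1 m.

ΔN = -171.6 m

The local north axis is (−sin φ cos λ, −sin φ sin λ, cos φ), giving ΔN = 56.043 + 143.965 − 371.623 = -171.62 m.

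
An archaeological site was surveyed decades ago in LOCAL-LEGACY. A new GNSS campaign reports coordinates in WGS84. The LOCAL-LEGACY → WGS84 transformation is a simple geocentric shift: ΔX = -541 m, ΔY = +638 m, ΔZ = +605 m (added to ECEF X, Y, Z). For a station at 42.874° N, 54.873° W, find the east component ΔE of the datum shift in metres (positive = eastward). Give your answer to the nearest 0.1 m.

The local east axis at (φ, λ) is (−sin λ, cos λ, 0), so ΔE = −sin(-54.873°)·(-541) + cos(-54.873°)·638 = -75.37 m.

ΔE = -75.4 m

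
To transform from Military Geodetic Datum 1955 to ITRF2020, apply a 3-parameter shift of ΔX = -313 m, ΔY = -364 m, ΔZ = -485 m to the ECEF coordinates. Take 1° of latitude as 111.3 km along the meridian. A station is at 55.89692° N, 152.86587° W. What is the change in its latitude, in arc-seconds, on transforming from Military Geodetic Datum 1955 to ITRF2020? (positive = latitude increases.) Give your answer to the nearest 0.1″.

sin φ = 0.828030, cos φ = 0.560684, sin λ = -0.456075, cos λ = -0.889941.
North component: ΔN = −sin φ cos λ·ΔX − sin φ sin λ·ΔY + cos φ·ΔZ = −(0.828030)(-0.889941)(-313) − (0.828030)(-0.456075)(-364) + (0.560684)(-485) = -640.04 m.
1° of latitude spans 111300 m, so Δφ = -640.04 / 111300 × 3600 = -20.702″.

Δφ = -20.7″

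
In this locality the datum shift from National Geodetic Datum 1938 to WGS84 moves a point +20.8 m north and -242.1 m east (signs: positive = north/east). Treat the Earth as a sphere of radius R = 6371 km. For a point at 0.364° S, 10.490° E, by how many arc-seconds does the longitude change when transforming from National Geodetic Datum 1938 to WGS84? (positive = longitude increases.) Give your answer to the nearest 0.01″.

At latitude -0.364°, cos φ = 0.999980.
One radian of longitude at latitude φ spans R cos φ, so Δλ = ΔE / (R cos φ) = -242.1 / (6371000 × 0.999980) = -3.8001e-05 rad = -7.838″.

Δλ = -7.84″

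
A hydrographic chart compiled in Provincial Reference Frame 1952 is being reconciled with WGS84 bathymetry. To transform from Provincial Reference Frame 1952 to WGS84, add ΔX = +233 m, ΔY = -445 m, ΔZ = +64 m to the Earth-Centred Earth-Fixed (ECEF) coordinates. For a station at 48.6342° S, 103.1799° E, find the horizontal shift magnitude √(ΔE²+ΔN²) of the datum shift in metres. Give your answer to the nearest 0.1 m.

346.3 m

The local east axis at (φ, λ) is (−sin λ, cos λ, 0), so ΔE = −sin(103.1799°)·233 + cos(103.1799°)·(-445) = -125.40 m.
The local north axis is (−sin φ cos λ, −sin φ sin λ, cos φ), giving ΔN = -39.871 − 325.178 + 42.295 = -322.75 m.
Horizontal magnitude = √(ΔE² + ΔN²) = √((-125.40)² + (-322.75)²) = 346.26 m.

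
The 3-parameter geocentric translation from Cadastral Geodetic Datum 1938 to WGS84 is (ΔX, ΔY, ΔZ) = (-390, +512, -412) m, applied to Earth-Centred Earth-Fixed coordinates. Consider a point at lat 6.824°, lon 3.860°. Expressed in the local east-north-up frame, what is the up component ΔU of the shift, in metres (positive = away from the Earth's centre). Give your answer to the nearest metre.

ΔU = -401 m

At φ = 6.824°, λ = 3.860°: sin φ = 0.118820, cos φ = 0.992916, sin λ = 0.067319, cos λ = 0.997732.
ΔU = cos φ cos λ·ΔX + cos φ sin λ·ΔY + sin φ·ΔZ = (0.992916)(0.997732)(-390) + (0.992916)(0.067319)(512) + (0.118820)(-412) = -401.09 m.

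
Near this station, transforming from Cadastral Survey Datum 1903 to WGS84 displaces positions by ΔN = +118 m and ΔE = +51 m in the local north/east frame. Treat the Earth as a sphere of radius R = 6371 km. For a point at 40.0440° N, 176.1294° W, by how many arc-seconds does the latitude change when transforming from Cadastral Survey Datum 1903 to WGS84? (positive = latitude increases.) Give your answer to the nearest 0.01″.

Δφ = 3.82″

On a sphere of radius R, 1 rad of latitude = R, so Δφ = ΔN / R = 118.0 / 6371000 = 1.8521e-05 rad = 3.820″.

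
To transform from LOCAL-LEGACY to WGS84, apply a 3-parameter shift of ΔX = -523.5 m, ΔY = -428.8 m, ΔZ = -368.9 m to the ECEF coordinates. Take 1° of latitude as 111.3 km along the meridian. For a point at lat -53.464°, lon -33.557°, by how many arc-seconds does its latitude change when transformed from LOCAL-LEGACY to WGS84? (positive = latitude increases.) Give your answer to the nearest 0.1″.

Δφ = -12.3″

sin φ = -0.803483, cos φ = 0.595328, sin λ = -0.552766, cos λ = 0.833336.
North component: ΔN = −sin φ cos λ·ΔX − sin φ sin λ·ΔY + cos φ·ΔZ = −(-0.803483)(0.833336)(-523.5) − (-0.803483)(-0.552766)(-428.8) + (0.595328)(-368.9) = -379.69 m.
1° of latitude spans 111300 m, so Δφ = -379.69 / 111300 × 3600 = -12.281″.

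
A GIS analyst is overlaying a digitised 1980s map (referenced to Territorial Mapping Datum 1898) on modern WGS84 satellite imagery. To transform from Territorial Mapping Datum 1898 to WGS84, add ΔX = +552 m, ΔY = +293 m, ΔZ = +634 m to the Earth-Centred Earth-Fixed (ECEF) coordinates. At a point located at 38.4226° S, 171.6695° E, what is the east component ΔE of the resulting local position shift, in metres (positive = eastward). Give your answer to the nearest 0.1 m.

ΔE = -369.9 m

The local east axis at (φ, λ) is (−sin λ, cos λ, 0), so ΔE = −sin(171.6695°)·552 + cos(171.6695°)·293 = -369.88 m.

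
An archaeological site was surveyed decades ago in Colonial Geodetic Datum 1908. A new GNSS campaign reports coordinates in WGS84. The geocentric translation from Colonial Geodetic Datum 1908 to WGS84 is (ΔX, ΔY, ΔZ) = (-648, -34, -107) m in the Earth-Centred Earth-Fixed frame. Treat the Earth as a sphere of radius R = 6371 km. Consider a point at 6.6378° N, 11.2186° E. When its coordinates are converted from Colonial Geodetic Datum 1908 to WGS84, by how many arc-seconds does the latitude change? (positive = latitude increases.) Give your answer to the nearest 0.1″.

sin φ = 0.115592, cos φ = 0.993297, sin λ = 0.194553, cos λ = 0.980892.
North component: ΔN = −sin φ cos λ·ΔX − sin φ sin λ·ΔY + cos φ·ΔZ = −(0.115592)(0.980892)(-648) − (0.115592)(0.194553)(-34) + (0.993297)(-107) = -32.05 m.
1° of latitude spans πR/180 = 111195 m, so Δφ = -32.05 / 111195 × 3600 = -1.037″.

Δφ = -1.0″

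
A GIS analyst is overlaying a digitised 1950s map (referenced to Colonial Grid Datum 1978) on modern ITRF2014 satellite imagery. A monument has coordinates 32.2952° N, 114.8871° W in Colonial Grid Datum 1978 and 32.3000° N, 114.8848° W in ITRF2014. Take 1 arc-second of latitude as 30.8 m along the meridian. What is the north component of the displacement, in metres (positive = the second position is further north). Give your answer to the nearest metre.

Δφ = 32.3000° − 32.2952° = +0.0048°; Δλ = -114.8848° − -114.8871° = +0.0023°.
1° of latitude = 3600 × 30.80 = 110880 m.
ΔN = Δφ × 110880 = 532.2 m; ΔE = Δλ × 110880 × cos(32.2952°) = +0.0023 × 110880 × 0.845307 = 215.6 m.

ΔN = 532 m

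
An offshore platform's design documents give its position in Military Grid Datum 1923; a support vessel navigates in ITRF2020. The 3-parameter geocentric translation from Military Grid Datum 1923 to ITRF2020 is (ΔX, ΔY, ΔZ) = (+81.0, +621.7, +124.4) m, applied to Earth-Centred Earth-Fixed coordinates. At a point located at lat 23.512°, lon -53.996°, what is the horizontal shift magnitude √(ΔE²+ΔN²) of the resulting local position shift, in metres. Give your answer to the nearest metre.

At φ = 23.512°, λ = -53.996°: sin φ = 0.398941, cos φ = 0.916977, sin λ = -0.808976, cos λ = 0.587842.
ΔE = −sin λ·ΔX + cos λ·ΔY = −(-0.808976)·(81.0) + (0.587842)·(621.7) = 430.99 m.
ΔN = −sin φ cos λ·ΔX − sin φ sin λ·ΔY + cos φ·ΔZ = −(0.398941)(0.587842)(81.0) − (0.398941)(-0.808976)(621.7) + (0.916977)(124.4) = 295.72 m.
Horizontal magnitude = √(ΔE² + ΔN²) = √(430.99² + 295.72²) = 522.69 m.

523 m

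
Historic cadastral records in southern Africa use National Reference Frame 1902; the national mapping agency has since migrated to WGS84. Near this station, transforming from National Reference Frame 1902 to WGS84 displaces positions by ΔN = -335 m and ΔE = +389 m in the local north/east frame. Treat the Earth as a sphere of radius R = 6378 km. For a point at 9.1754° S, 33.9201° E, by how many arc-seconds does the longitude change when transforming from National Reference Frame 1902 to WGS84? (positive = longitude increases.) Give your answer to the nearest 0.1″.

Δλ = 12.7″

At latitude -9.1754°, cos φ = 0.987205.
One radian of longitude at latitude φ spans R cos φ, so Δλ = ΔE / (R cos φ) = 389.0 / (6378000 × 0.987205) = 6.1781e-05 rad = 12.743″.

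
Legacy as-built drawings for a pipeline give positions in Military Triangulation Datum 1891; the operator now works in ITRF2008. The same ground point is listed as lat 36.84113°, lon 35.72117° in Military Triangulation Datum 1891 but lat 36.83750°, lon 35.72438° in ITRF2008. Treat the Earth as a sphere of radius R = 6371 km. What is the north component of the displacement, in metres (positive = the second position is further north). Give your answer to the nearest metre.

Δφ = 36.83750° − 36.84113° = -0.00363°; Δλ = 35.72438° − 35.72117° = +0.00321°.
1° along a meridian = πR/180 = 111195 m.
ΔN = Δφ × 111195 = -403.6 m; ΔE = Δλ × 111195 × cos(36.84113°) = +0.00321 × 111195 × 0.800301 = 285.7 m.

ΔN = -404 m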